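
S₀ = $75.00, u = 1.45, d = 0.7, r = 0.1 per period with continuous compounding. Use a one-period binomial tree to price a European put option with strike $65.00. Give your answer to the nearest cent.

Risk-neutral probability p = (e^0.1 − 0.7)/(1.45 − 0.7) = 0.4052/0.7500 = 0.5402
Terminal stock prices: S_u = 108.8, S_d = 52.5
Terminal payoffs (K − S): max(-43.75, 0) = 0, max(12.5, 0) = 12.5
Node 0 (S = 75): V_0 = e^(−0.1)·[0.5402·0.0000 + 0.4598·12.5000] = 5.2002

$5.20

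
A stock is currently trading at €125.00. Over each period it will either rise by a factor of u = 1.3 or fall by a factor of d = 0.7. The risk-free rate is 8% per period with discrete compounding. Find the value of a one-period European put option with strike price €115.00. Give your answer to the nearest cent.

Risk-neutral probability p = (1 + 0.08 − 0.7)/(1.3 − 0.7) = 0.3800/0.6000 = 0.6333
Terminal stock prices: S_u = 162.5, S_d = 87.5
Terminal payoffs (K − S): max(-47.5, 0) = 0, max(27.5, 0) = 27.5
Node 0 (S = 125): V_0 = 1/1.08·[0.6333·0.0000 + 0.3667·27.5000] = 9.3364

€9.34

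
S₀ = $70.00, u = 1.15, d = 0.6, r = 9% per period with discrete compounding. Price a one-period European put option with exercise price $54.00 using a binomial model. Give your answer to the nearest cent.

Risk-neutral probability p = (1 + 0.09 − 0.6)/(1.15 − 0.6) = 0.4900/0.5500 = 0.8909
Terminal stock prices: S_u = 80.5, S_d = 42
Terminal payoffs (K − S): max(-26.5, 0) = 0, max(12, 0) = 12
Node 0 (S = 70): V_0 = 1/1.09·[0.8909·0.0000 + 0.1091·12.0000] = 1.2010

$1.20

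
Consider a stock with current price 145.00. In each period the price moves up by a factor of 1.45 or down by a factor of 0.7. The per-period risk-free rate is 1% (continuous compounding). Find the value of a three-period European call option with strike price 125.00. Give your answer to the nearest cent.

47.54

Risk-neutral probability p = (e^0.01 − 0.7)/(1.45 − 0.7) = 0.3101/0.7500 = 0.4134
Terminal stock prices: S_uuu = 442.1, S_uud = 213.4, S_udd = 103, S_ddd = 49.73
Terminal payoffs (S − K): max(317.1, 0) = 317.1, max(88.4, 0) = 88.4, max(-21.98, 0) = 0, max(-75.27, 0) = 0
Node uu (S = 304.9): V_uu = e^(−0.01)·[0.4134·317.0506 + 0.5866·88.4038] = 181.1063
Node ud (S = 147.2): V_ud = e^(−0.01)·[0.4134·88.4038 + 0.5866·0.0000] = 36.1825
Node dd (S = 71.05): V_dd = e^(−0.01)·[0.4134·0.0000 + 0.5866·0.0000] = 0.0000
Node u (S = 210.2): V_u = e^(−0.01)·[0.4134·181.1063 + 0.5866·36.1825] = 95.1379
Node d (S = 101.5): V_d = e^(−0.01)·[0.4134·36.1825 + 0.5866·0.0000] = 14.8090
Node 0 (S = 145): V_0 = e^(−0.01)·[0.4134·95.1379 + 0.5866·14.8090] = 47.5392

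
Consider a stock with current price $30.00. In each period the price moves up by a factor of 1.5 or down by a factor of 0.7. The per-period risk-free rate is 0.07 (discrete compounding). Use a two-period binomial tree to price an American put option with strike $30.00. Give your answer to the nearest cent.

Risk-neutral probability p = (1 + 0.07 − 0.7)/(1.5 − 0.7) = 0.3700/0.8000 = 0.4625
Terminal stock prices: S_uu = 67.5, S_ud = 31.5, S_dd = 14.7
Terminal payoffs (K − S): max(-37.5, 0) = 0, max(-1.5, 0) = 0, max(15.3, 0) = 15.3
Node u (S = 45): continuation = 1/1.07·[0.4625·0.0000 + 0.5375·0.0000] = 0.0000; exercise value = 0.0000 ≤ continuation, so V_u = 0.0000
Node d (S = 21): continuation = 1/1.07·[0.4625·0.0000 + 0.5375·15.3000] = 7.6857; exercise value = 9.0000 > continuation, so V_d = 9.0000 (exercise)
Node 0 (S = 30): continuation = 1/1.07·[0.4625·0.0000 + 0.5375·9.0000] = 4.5210; exercise value = 0.0000 ≤ continuation, so V_0 = 4.5210

$4.52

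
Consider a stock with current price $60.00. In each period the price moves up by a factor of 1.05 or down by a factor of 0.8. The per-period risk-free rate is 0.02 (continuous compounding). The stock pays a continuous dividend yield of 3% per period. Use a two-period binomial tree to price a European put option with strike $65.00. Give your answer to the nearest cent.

$6.58

Per-period risk-free factor R = e^0.02 = 1.0202; dividend-adjusted growth = e^(0.02−0.03) = 0.9900.
Risk-neutral probability p = (0.9900 − 0.8)/(1.05 − 0.8) = 0.1900/0.2500 = 0.7602
Terminal stock prices: S_uu = 66.15, S_ud = 50.4, S_dd = 38.4
Terminal payoffs (K − S): max(-1.15, 0) = 0, max(14.6, 0) = 14.6, max(26.6, 0) = 26.6
Node u (S = 63): V_u = e^(−0.02)·[0.7602·0.0000 + 0.2398·14.6000] = 3.4318
Node d (S = 48): V_d = e^(−0.02)·[0.7602·14.6000 + 0.2398·26.6000] = 17.1315
Node 0 (S = 60): V_0 = e^(−0.02)·[0.7602·3.4318 + 0.2398·17.1315] = 6.5840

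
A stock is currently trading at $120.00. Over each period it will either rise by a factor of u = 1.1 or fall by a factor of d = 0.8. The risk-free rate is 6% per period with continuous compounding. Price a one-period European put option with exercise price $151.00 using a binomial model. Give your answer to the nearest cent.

$22.21

Risk-neutral probability p = (e^0.06 − 0.8)/(1.1 − 0.8) = 0.2618/0.3000 = 0.8728
Terminal stock prices: S_u = 132, S_d = 96
Terminal payoffs (K − S): max(19, 0) = 19, max(55, 0) = 55
Node 0 (S = 120): V_0 = e^(−0.06)·[0.8728·19.0000 + 0.1272·55.0000] = 22.2064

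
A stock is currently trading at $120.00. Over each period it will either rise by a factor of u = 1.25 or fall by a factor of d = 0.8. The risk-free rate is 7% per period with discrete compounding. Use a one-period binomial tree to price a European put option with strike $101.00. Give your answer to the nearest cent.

$1.87

Risk-neutral probability p = (1 + 0.07 − 0.8)/(1.25 − 0.8) = 0.2700/0.4500 = 0.6000
Terminal stock prices: S_u = 150, S_d = 96
Terminal payoffs (K − S): max(-49, 0) = 0, max(5, 0) = 5
Node 0 (S = 120): V_0 = 1/1.07·[0.6000·0.0000 + 0.4000·5.0000] = 1.8692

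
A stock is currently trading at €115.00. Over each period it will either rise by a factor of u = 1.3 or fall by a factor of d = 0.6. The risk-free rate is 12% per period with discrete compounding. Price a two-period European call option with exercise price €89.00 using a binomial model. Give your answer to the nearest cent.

Risk-neutral probability p = (1 + 0.12 − 0.6)/(1.3 − 0.6) = 0.5200/0.7000 = 0.7429
Terminal stock prices: S_uu = 194.4, S_ud = 89.7, S_dd = 41.4
Terminal payoffs (S − K): max(105.4, 0) = 105.4, max(0.7, 0) = 0.7, max(-47.6, 0) = 0
Node u (S = 149.5): V_u = 1/1.12·[0.7429·105.3500 + 0.2571·0.7000] = 70.0357
Node d (S = 69): V_d = 1/1.12·[0.7429·0.7000 + 0.2571·0.0000] = 0.4643
Node 0 (S = 115): V_0 = 1/1.12·[0.7429·70.0357 + 0.2571·0.4643] = 46.5589

€46.56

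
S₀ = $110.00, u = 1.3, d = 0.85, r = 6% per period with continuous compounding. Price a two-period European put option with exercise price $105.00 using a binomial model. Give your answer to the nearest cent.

Risk-neutral probability p = (e^0.06 − 0.85)/(1.3 − 0.85) = 0.2118/0.4500 = 0.4707
Terminal stock prices: S_uu = 185.9, S_ud = 121.5, S_dd = 79.47
Terminal payoffs (K − S): max(-80.9, 0) = 0, max(-16.55, 0) = 0, max(25.53, 0) = 25.53
Node u (S = 143): V_u = e^(−0.06)·[0.4707·0.0000 + 0.5293·0.0000] = 0.0000
Node d (S = 93.5): V_d = e^(−0.06)·[0.4707·0.0000 + 0.5293·25.5250] = 12.7224
Node 0 (S = 110): V_0 = e^(−0.06)·[0.4707·0.0000 + 0.5293·12.7224] = 6.3413

$6.34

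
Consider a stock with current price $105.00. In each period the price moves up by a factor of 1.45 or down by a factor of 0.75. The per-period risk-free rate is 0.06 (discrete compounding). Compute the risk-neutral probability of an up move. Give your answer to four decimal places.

Risk-neutral probability p = (1 + 0.06 − 0.75)/(1.45 − 0.75) = 0.3100/0.7000 = 0.4429

p = 0.4429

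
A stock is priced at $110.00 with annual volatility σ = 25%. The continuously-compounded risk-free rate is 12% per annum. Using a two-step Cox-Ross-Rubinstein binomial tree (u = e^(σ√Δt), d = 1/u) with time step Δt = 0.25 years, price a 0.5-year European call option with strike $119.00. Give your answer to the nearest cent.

CRR parameters: u = e^(σ√Δt) = e^(0.25·√0.25) = 1.1331, d = 1/u = 0.8825
Per-period rate: rΔt = 0.12·0.25 = 0.03, so R = e^0.03 = 1.0305
Risk-neutral probability p = (e^0.03 − 0.8825)/(1.1331 − 0.8825) = 0.1480/0.2507 = 0.5903
Terminal stock prices: S_uu = 141.2, S_ud = 110, S_dd = 85.67
Terminal payoffs (S − K): max(22.24, 0) = 22.24, max(-9, 0) = 0, max(-33.33, 0) = 0
Node u (S = 124.6): V_u = e^(−0.03)·[0.5903·22.2428 + 0.4097·0.0000] = 12.7417
Node d (S = 97.07): V_d = e^(−0.03)·[0.5903·0.0000 + 0.4097·0.0000] = 0.0000
Node 0 (S = 110): V_0 = e^(−0.03)·[0.5903·12.7417 + 0.4097·0.0000] = 7.2990

$7.30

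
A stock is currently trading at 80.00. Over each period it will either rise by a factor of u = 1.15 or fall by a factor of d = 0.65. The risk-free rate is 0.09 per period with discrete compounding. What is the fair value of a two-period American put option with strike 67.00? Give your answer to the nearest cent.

Risk-neutral probability p = (1 + 0.09 − 0.65)/(1.15 − 0.65) = 0.4400/0.5000 = 0.8800
Terminal stock prices: S_uu = 105.8, S_ud = 59.8, S_dd = 33.8
Terminal payoffs (K − S): max(-38.8, 0) = 0, max(7.2, 0) = 7.2, max(33.2, 0) = 33.2
Node u (S = 92): continuation = 1/1.09·[0.8800·0.0000 + 0.1200·7.2000] = 0.7927; exercise value = 0.0000 ≤ continuation, so V_u = 0.7927
Node d (S = 52): continuation = 1/1.09·[0.8800·7.2000 + 0.1200·33.2000] = 9.4679; exercise value = 15.0000 > continuation, so V_d = 15.0000 (exercise)
Node 0 (S = 80): continuation = 1/1.09·[0.8800·0.7927 + 0.1200·15.0000] = 2.2913; exercise value = 0.0000 ≤ continuation, so V_0 = 2.2913

2.29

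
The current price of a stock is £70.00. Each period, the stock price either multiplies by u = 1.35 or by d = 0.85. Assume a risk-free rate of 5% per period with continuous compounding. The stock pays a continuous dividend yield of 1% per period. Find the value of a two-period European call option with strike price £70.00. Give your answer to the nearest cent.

£12.00

Per-period risk-free factor R = e^0.05 = 1.0513; dividend-adjusted growth = e^(0.05−0.01) = 1.0408.
Risk-neutral probability p = (1.0408 − 0.85)/(1.35 − 0.85) = 0.1908/0.5000 = 0.3816
Terminal stock prices: S_uu = 127.6, S_ud = 80.33, S_dd = 50.57
Terminal payoffs (S − K): max(57.58, 0) = 57.58, max(10.33, 0) = 10.33, max(-19.43, 0) = 0
Node u (S = 94.5): V_u = e^(−0.05)·[0.3816·57.5750 + 0.6184·10.3250] = 26.9736
Node d (S = 59.5): V_d = e^(−0.05)·[0.3816·10.3250 + 0.6184·0.0000] = 3.7481
Node 0 (S = 70): V_0 = e^(−0.05)·[0.3816·26.9736 + 0.6184·3.7481] = 11.9964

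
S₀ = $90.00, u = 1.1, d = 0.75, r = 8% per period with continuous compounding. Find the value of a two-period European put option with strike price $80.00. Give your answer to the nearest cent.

$0.50

Risk-neutral probability p = (e^0.08 − 0.75)/(1.1 − 0.75) = 0.3333/0.3500 = 0.9522
Terminal stock prices: S_uu = 108.9, S_ud = 74.25, S_dd = 50.62
Terminal payoffs (K − S): max(-28.9, 0) = 0, max(5.75, 0) = 5.75, max(29.38, 0) = 29.38
Node u (S = 99): V_u = e^(−0.08)·[0.9522·0.0000 + 0.0478·5.7500] = 0.2535
Node d (S = 67.5): V_d = e^(−0.08)·[0.9522·5.7500 + 0.0478·29.3750] = 6.3493
Node 0 (S = 90): V_0 = e^(−0.08)·[0.9522·0.2535 + 0.0478·6.3493] = 0.5027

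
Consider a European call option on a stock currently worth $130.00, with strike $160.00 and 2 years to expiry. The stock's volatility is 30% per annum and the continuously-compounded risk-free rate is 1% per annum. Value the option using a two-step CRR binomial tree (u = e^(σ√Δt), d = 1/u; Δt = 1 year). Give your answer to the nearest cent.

$14.73

CRR parameters: u = e^(σ√Δt) = e^(0.3·√1) = 1.3499, d = 1/u = 0.7408
Per-period rate: rΔt = 0.01·1 = 0.01, so R = e^0.01 = 1.0101
Risk-neutral probability p = (e^0.01 − 0.7408)/(1.3499 − 0.7408) = 0.2692/0.6090 = 0.4421
Terminal stock prices: S_uu = 236.9, S_ud = 130, S_dd = 71.35
Terminal payoffs (S − K): max(76.88, 0) = 76.88, max(-30, 0) = 0, max(-88.65, 0) = 0
Node u (S = 175.5): V_u = e^(−0.01)·[0.4421·76.8754 + 0.5579·0.0000] = 33.6453
Node d (S = 96.31): V_d = e^(−0.01)·[0.4421·0.0000 + 0.5579·0.0000] = 0.0000
Node 0 (S = 130): V_0 = e^(−0.01)·[0.4421·33.6453 + 0.5579·0.0000] = 14.7252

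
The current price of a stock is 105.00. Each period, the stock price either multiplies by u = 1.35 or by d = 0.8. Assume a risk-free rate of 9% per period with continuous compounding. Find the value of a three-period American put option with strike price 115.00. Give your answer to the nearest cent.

15.32

Risk-neutral probability p = (e^0.09 − 0.8)/(1.35 − 0.8) = 0.2942/0.5500 = 0.5349
Terminal stock prices: S_uuu = 258.3, S_uud = 153.1, S_udd = 90.72, S_ddd = 53.76
Terminal payoffs (K − S): max(-143.3, 0) = 0, max(-38.09, 0) = 0, max(24.28, 0) = 24.28, max(61.24, 0) = 61.24
Node uu (S = 191.4): continuation = e^(−0.09)·[0.5349·0.0000 + 0.4651·0.0000] = 0.0000; exercise value = 0.0000 ≤ continuation, so V_uu = 0.0000
Node ud (S = 113.4): continuation = e^(−0.09)·[0.5349·0.0000 + 0.4651·24.2800] = 10.3215; exercise value = 1.6000 ≤ continuation, so V_ud = 10.3215
Node dd (S = 67.2): continuation = e^(−0.09)·[0.5349·24.2800 + 0.4651·61.2400] = 37.9021; exercise value = 47.8000 > continuation, so V_dd = 47.8000 (exercise)
Node u (S = 141.8): continuation = e^(−0.09)·[0.5349·0.0000 + 0.4651·10.3215] = 4.3877; exercise value = 0.0000 ≤ continuation, so V_u = 4.3877
Node d (S = 84): continuation = e^(−0.09)·[0.5349·10.3215 + 0.4651·47.8000] = 25.3654; exercise value = 31.0000 > continuation, so V_d = 31.0000 (exercise)
Node 0 (S = 105): continuation = e^(−0.09)·[0.5349·4.3877 + 0.4651·31.0000] = 15.3231; exercise value = 10.0000 ≤ continuation, so V_0 = 15.3231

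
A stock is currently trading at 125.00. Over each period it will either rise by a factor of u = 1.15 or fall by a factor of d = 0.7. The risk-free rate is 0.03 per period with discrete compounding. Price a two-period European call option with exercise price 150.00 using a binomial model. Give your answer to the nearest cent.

Risk-neutral probability p = (1 + 0.03 − 0.7)/(1.15 − 0.7) = 0.3300/0.4500 = 0.7333
Terminal stock prices: S_uu = 165.3, S_ud = 100.6, S_dd = 61.25
Terminal payoffs (S − K): max(15.31, 0) = 15.31, max(-49.38, 0) = 0, max(-88.75, 0) = 0
Node u (S = 143.8): V_u = 1/1.03·[0.7333·15.3125 + 0.2667·0.0000] = 10.9021
Node d (S = 87.5): V_d = 1/1.03·[0.7333·0.0000 + 0.2667·0.0000] = 0.0000
Node 0 (S = 125): V_0 = 1/1.03·[0.7333·10.9021 + 0.2667·0.0000] = 7.7620

7.76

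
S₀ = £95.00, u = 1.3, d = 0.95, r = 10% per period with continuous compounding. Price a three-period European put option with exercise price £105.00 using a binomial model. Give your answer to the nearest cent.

£3.01

Risk-neutral probability p = (e^0.1 − 0.95)/(1.3 − 0.95) = 0.1552/0.3500 = 0.4433
Terminal stock prices: S_uuu = 208.7, S_uud = 152.5, S_udd = 111.5, S_ddd = 81.45
Terminal payoffs (K − S): max(-103.7, 0) = 0, max(-47.52, 0) = 0, max(-6.459, 0) = 0, max(23.55, 0) = 23.55
Node uu (S = 160.6): V_uu = e^(−0.1)·[0.4433·0.0000 + 0.5567·0.0000] = 0.0000
Node ud (S = 117.3): V_ud = e^(−0.1)·[0.4433·0.0000 + 0.5567·0.0000] = 0.0000
Node dd (S = 85.74): V_dd = e^(−0.1)·[0.4433·0.0000 + 0.5567·23.5494] = 11.8614
Node u (S = 123.5): V_u = e^(−0.1)·[0.4433·0.0000 + 0.5567·0.0000] = 0.0000
Node d (S = 90.25): V_d = e^(−0.1)·[0.4433·0.0000 + 0.5567·11.8614] = 5.9744
Node 0 (S = 95): V_0 = e^(−0.1)·[0.4433·0.0000 + 0.5567·5.9744] = 3.0092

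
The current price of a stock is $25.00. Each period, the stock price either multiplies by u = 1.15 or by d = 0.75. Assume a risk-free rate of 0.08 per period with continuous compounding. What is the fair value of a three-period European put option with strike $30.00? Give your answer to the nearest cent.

$2.25

Risk-neutral probability p = (e^0.08 − 0.75)/(1.15 − 0.75) = 0.3333/0.4000 = 0.8332
Terminal stock prices: S_uuu = 38.02, S_uud = 24.8, S_udd = 16.17, S_ddd = 10.55
Terminal payoffs (K − S): max(-8.022, 0) = 0, max(5.203, 0) = 5.203, max(13.83, 0) = 13.83, max(19.45, 0) = 19.45
Node uu (S = 33.06): V_uu = e^(−0.08)·[0.8332·0.0000 + 0.1668·5.2031] = 0.8011
Node ud (S = 21.56): V_ud = e^(−0.08)·[0.8332·5.2031 + 0.1668·13.8281] = 6.1310
Node dd (S = 14.06): V_dd = e^(−0.08)·[0.8332·13.8281 + 0.1668·19.4531] = 13.6310
Node u (S = 28.75): V_u = e^(−0.08)·[0.8332·0.8011 + 0.1668·6.1310] = 1.5601
Node d (S = 18.75): V_d = e^(−0.08)·[0.8332·6.1310 + 0.1668·13.6310] = 6.8143
Node 0 (S = 25): V_0 = e^(−0.08)·[0.8332·1.5601 + 0.1668·6.8143] = 2.2491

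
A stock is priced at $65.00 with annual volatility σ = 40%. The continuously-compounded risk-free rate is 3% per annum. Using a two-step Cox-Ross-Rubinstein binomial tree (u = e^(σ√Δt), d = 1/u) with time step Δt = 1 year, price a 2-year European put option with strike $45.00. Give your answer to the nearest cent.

$4.69

CRR parameters: u = e^(σ√Δt) = e^(0.4·√1) = 1.4918, d = 1/u = 0.6703
Per-period rate: rΔt = 0.03·1 = 0.03, so R = e^0.03 = 1.0305
Risk-neutral probability p = (e^0.03 − 0.6703)/(1.4918 − 0.6703) = 0.3601/0.8215 = 0.4384
Terminal stock prices: S_uu = 144.7, S_ud = 65, S_dd = 29.21
Terminal payoffs (K − S): max(-99.66, 0) = 0, max(-20, 0) = 0, max(15.79, 0) = 15.79
Node u (S = 96.97): V_u = e^(−0.03)·[0.4384·0.0000 + 0.5616·0.0000] = 0.0000
Node d (S = 43.57): V_d = e^(−0.03)·[0.4384·0.0000 + 0.5616·15.7936] = 8.6078
Node 0 (S = 65): V_0 = e^(−0.03)·[0.4384·0.0000 + 0.5616·8.6078] = 4.6914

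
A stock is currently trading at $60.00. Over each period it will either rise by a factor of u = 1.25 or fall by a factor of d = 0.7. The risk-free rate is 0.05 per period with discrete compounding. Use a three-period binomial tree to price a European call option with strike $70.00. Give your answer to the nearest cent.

Risk-neutral probability p = (1 + 0.05 − 0.7)/(1.25 − 0.7) = 0.3500/0.5500 = 0.6364
Terminal stock prices: S_uuu = 117.2, S_uud = 65.62, S_udd = 36.75, S_ddd = 20.58
Terminal payoffs (S − K): max(47.19, 0) = 47.19, max(-4.375, 0) = 0, max(-33.25, 0) = 0, max(-49.42, 0) = 0
Node uu (S = 93.75): V_uu = 1/1.05·[0.6364·47.1875 + 0.3636·0.0000] = 28.5985
Node ud (S = 52.5): V_ud = 1/1.05·[0.6364·0.0000 + 0.3636·0.0000] = 0.0000
Node dd (S = 29.4): V_dd = 1/1.05·[0.6364·0.0000 + 0.3636·0.0000] = 0.0000
Node u (S = 75): V_u = 1/1.05·[0.6364·28.5985 + 0.3636·0.0000] = 17.3324
Node d (S = 42): V_d = 1/1.05·[0.6364·0.0000 + 0.3636·0.0000] = 0.0000
Node 0 (S = 60): V_0 = 1/1.05·[0.6364·17.3324 + 0.3636·0.0000] = 10.5045

$10.50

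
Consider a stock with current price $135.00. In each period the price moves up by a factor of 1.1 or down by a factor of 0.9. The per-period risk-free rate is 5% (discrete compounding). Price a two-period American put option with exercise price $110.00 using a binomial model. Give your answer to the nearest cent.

$0.04

Risk-neutral probability p = (1 + 0.05 − 0.9)/(1.1 − 0.9) = 0.1500/0.2000 = 0.7500
Terminal stock prices: S_uu = 163.4, S_ud = 133.7, S_dd = 109.4
Terminal payoffs (K − S): max(-53.35, 0) = 0, max(-23.65, 0) = 0, max(0.65, 0) = 0.65
Node u (S = 148.5): continuation = 1/1.05·[0.7500·0.0000 + 0.2500·0.0000] = 0.0000; exercise value = 0.0000 ≤ continuation, so V_u = 0.0000
Node d (S = 121.5): continuation = 1/1.05·[0.7500·0.0000 + 0.2500·0.6500] = 0.1548; exercise value = 0.0000 ≤ continuation, so V_d = 0.1548
Node 0 (S = 135): continuation = 1/1.05·[0.7500·0.0000 + 0.2500·0.1548] = 0.0368; exercise value = 0.0000 ≤ continuation, so V_0 = 0.0368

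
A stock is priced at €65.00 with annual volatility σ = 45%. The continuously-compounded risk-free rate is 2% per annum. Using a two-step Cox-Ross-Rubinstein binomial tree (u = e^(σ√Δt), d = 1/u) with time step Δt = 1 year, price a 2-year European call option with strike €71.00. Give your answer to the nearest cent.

CRR parameters: u = e^(σ√Δt) = e^(0.45·√1) = 1.5683, d = 1/u = 0.6376
Per-period rate: rΔt = 0.02·1 = 0.02, so R = e^0.02 = 1.0202
Risk-neutral probability p = (e^0.02 − 0.6376)/(1.5683 − 0.6376) = 0.3826/0.9307 = 0.4111
Terminal stock prices: S_uu = 159.9, S_ud = 65, S_dd = 26.43
Terminal payoffs (S − K): max(88.87, 0) = 88.87, max(-6, 0) = 0, max(-44.57, 0) = 0
Node u (S = 101.9): V_u = e^(−0.02)·[0.4111·88.8742 + 0.5889·0.0000] = 35.8098
Node d (S = 41.45): V_d = e^(−0.02)·[0.4111·0.0000 + 0.5889·0.0000] = 0.0000
Node 0 (S = 65): V_0 = e^(−0.02)·[0.4111·35.8098 + 0.5889·0.0000] = 14.4287

€14.43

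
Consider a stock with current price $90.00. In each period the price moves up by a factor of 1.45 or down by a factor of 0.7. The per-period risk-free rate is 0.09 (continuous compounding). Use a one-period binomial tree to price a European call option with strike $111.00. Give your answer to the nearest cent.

$9.37

Risk-neutral probability p = (e^0.09 − 0.7)/(1.45 − 0.7) = 0.3942/0.7500 = 0.5256
Terminal stock prices: S_u = 130.5, S_d = 63
Terminal payoffs (S − K): max(19.5, 0) = 19.5, max(-48, 0) = 0
Node 0 (S = 90): V_0 = e^(−0.09)·[0.5256·19.5000 + 0.4744·0.0000] = 9.3665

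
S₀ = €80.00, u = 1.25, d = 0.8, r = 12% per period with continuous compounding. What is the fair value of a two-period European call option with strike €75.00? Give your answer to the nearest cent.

€22.39

Risk-neutral probability p = (e^0.12 − 0.8)/(1.25 − 0.8) = 0.3275/0.4500 = 0.7278
Terminal stock prices: S_uu = 125, S_ud = 80, S_dd = 51.2
Terminal payoffs (S − K): max(50, 0) = 50, max(5, 0) = 5, max(-23.8, 0) = 0
Node u (S = 100): V_u = e^(−0.12)·[0.7278·50.0000 + 0.2722·5.0000] = 33.4810
Node d (S = 64): V_d = e^(−0.12)·[0.7278·5.0000 + 0.2722·0.0000] = 3.2274
Node 0 (S = 80): V_0 = e^(−0.12)·[0.7278·33.4810 + 0.2722·3.2274] = 22.3904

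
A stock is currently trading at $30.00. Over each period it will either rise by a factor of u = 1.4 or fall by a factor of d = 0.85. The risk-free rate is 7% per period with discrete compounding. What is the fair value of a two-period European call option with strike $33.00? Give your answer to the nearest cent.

Risk-neutral probability p = (1 + 0.07 − 0.85)/(1.4 − 0.85) = 0.2200/0.5500 = 0.4000
Terminal stock prices: S_uu = 58.8, S_ud = 35.7, S_dd = 21.67
Terminal payoffs (S − K): max(25.8, 0) = 25.8, max(2.7, 0) = 2.7, max(-11.33, 0) = 0
Node u (S = 42): V_u = 1/1.07·[0.4000·25.8000 + 0.6000·2.7000] = 11.1589
Node d (S = 25.5): V_d = 1/1.07·[0.4000·2.7000 + 0.6000·0.0000] = 1.0093
Node 0 (S = 30): V_0 = 1/1.07·[0.4000·11.1589 + 0.6000·1.0093] = 4.7375

$4.74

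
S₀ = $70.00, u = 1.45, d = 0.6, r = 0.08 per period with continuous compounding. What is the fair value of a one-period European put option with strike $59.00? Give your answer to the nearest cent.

Risk-neutral probability p = (e^0.08 − 0.6)/(1.45 − 0.6) = 0.4833/0.8500 = 0.5686
Terminal stock prices: S_u = 101.5, S_d = 42
Terminal payoffs (K − S): max(-42.5, 0) = 0, max(17, 0) = 17
Node 0 (S = 70): V_0 = e^(−0.08)·[0.5686·0.0000 + 0.4314·17.0000] = 6.7704

$6.77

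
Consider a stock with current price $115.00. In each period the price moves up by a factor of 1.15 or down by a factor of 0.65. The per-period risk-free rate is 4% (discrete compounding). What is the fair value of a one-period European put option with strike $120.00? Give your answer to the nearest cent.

$9.57

Risk-neutral probability p = (1 + 0.04 − 0.65)/(1.15 − 0.65) = 0.3900/0.5000 = 0.7800
Terminal stock prices: S_u = 132.2, S_d = 74.75
Terminal payoffs (K − S): max(-12.25, 0) = 0, max(45.25, 0) = 45.25
Node 0 (S = 115): V_0 = 1/1.04·[0.7800·0.0000 + 0.2200·45.2500] = 9.5721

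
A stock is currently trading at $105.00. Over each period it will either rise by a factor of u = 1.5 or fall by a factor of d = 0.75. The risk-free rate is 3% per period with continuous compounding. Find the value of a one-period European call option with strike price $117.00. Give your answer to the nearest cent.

$14.70

Risk-neutral probability p = (e^0.03 − 0.75)/(1.5 − 0.75) = 0.2805/0.7500 = 0.3739
Terminal stock prices: S_u = 157.5, S_d = 78.75
Terminal payoffs (S − K): max(40.5, 0) = 40.5, max(-38.25, 0) = 0
Node 0 (S = 105): V_0 = e^(−0.03)·[0.3739·40.5000 + 0.6261·0.0000] = 14.6970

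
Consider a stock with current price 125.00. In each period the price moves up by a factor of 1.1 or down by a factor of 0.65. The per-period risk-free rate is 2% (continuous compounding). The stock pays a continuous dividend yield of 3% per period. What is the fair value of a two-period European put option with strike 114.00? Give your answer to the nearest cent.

12.25

Per-period risk-free factor R = e^0.02 = 1.0202; dividend-adjusted growth = e^(0.02−0.03) = 0.9900.
Risk-neutral probability p = (0.9900 − 0.65)/(1.1 − 0.65) = 0.3400/0.4500 = 0.7557
Terminal stock prices: S_uu = 151.3, S_ud = 89.38, S_dd = 52.81
Terminal payoffs (K − S): max(-37.25, 0) = 0, max(24.62, 0) = 24.62, max(61.19, 0) = 61.19
Node u (S = 137.5): V_u = e^(−0.02)·[0.7557·0.0000 + 0.2443·24.6250] = 5.8976
Node d (S = 81.25): V_d = e^(−0.02)·[0.7557·24.6250 + 0.2443·61.1875] = 32.8939
Node 0 (S = 125): V_0 = e^(−0.02)·[0.7557·5.8976 + 0.2443·32.8939] = 12.2463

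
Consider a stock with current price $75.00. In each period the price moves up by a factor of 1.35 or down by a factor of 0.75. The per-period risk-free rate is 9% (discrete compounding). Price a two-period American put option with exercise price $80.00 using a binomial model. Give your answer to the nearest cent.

$10.28

Risk-neutral probability p = (1 + 0.09 − 0.75)/(1.35 − 0.75) = 0.3400/0.6000 = 0.5667
Terminal stock prices: S_uu = 136.7, S_ud = 75.94, S_dd = 42.19
Terminal payoffs (K − S): max(-56.69, 0) = 0, max(4.062, 0) = 4.062, max(37.81, 0) = 37.81
Node u (S = 101.2): continuation = 1/1.09·[0.5667·0.0000 + 0.4333·4.0625] = 1.6151; exercise value = 0.0000 ≤ continuation, so V_u = 1.6151
Node d (S = 56.25): continuation = 1/1.09·[0.5667·4.0625 + 0.4333·37.8125] = 17.1445; exercise value = 23.7500 > continuation, so V_d = 23.7500 (exercise)
Node 0 (S = 75): continuation = 1/1.09·[0.5667·1.6151 + 0.4333·23.7500] = 10.2815; exercise value = 5.0000 ≤ continuation, so V_0 = 10.2815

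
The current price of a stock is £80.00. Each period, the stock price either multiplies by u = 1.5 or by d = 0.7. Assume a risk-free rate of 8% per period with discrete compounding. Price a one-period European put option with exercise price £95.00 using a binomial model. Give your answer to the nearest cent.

£18.96

Risk-neutral probability p = (1 + 0.08 − 0.7)/(1.5 − 0.7) = 0.3800/0.8000 = 0.4750
Terminal stock prices: S_u = 120, S_d = 56
Terminal payoffs (K − S): max(-25, 0) = 0, max(39, 0) = 39
Node 0 (S = 80): V_0 = 1/1.08·[0.4750·0.0000 + 0.5250·39.0000] = 18.9583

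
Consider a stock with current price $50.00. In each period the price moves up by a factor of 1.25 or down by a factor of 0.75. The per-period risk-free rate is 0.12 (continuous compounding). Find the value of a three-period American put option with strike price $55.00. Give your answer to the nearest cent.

Risk-neutral probability p = (e^0.12 − 0.75)/(1.25 − 0.75) = 0.3775/0.5000 = 0.7550
Terminal stock prices: S_uuu = 97.66, S_uud = 58.59, S_udd = 35.16, S_ddd = 21.09
Terminal payoffs (K − S): max(-42.66, 0) = 0, max(-3.594, 0) = 0, max(19.84, 0) = 19.84, max(33.91, 0) = 33.91
Node uu (S = 78.12): continuation = e^(−0.12)·[0.7550·0.0000 + 0.2450·0.0000] = 0.0000; exercise value = 0.0000 ≤ continuation, so V_uu = 0.0000
Node ud (S = 46.88): continuation = e^(−0.12)·[0.7550·0.0000 + 0.2450·19.8438] = 4.3121; exercise value = 8.1250 > continuation, so V_ud = 8.1250 (exercise)
Node dd (S = 28.12): continuation = e^(−0.12)·[0.7550·19.8438 + 0.2450·33.9062] = 20.6556; exercise value = 26.8750 > continuation, so V_dd = 26.8750 (exercise)
Node u (S = 62.5): continuation = e^(−0.12)·[0.7550·0.0000 + 0.2450·8.1250] = 1.7656; exercise value = 0.0000 ≤ continuation, so V_u = 1.7656
Node d (S = 37.5): continuation = e^(−0.12)·[0.7550·8.1250 + 0.2450·26.8750] = 11.2806; exercise value = 17.5000 > continuation, so V_d = 17.5000 (exercise)
Node 0 (S = 50): continuation = e^(−0.12)·[0.7550·1.7656 + 0.2450·17.5000] = 4.9850; exercise value = 5.0000 > continuation, so V_0 = 5.0000 (exercise)

$5.00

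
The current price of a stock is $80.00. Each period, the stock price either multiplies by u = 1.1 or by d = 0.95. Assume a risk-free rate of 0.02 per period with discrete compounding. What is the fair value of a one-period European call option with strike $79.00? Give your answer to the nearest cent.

Risk-neutral probability p = (1 + 0.02 − 0.95)/(1.1 − 0.95) = 0.0700/0.1500 = 0.4667
Terminal stock prices: S_u = 88, S_d = 76
Terminal payoffs (S − K): max(9, 0) = 9, max(-3, 0) = 0
Node 0 (S = 80): V_0 = 1/1.02·[0.4667·9.0000 + 0.5333·0.0000] = 4.1176

$4.12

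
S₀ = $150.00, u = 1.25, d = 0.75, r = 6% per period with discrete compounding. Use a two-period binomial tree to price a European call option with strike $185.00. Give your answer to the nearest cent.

Risk-neutral probability p = (1 + 0.06 − 0.75)/(1.25 − 0.75) = 0.3100/0.5000 = 0.6200
Terminal stock prices: S_uu = 234.4, S_ud = 140.6, S_dd = 84.38
Terminal payoffs (S − K): max(49.38, 0) = 49.38, max(-44.38, 0) = 0, max(-100.6, 0) = 0
Node u (S = 187.5): V_u = 1/1.06·[0.6200·49.3750 + 0.3800·0.0000] = 28.8797
Node d (S = 112.5): V_d = 1/1.06·[0.6200·0.0000 + 0.3800·0.0000] = 0.0000
Node 0 (S = 150): V_0 = 1/1.06·[0.6200·28.8797 + 0.3800·0.0000] = 16.8919

$16.89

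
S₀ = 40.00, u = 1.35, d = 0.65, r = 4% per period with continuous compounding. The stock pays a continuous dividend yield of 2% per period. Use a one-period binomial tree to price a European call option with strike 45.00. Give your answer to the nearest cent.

4.57

Per-period risk-free factor R = e^0.04 = 1.0408; dividend-adjusted growth = e^(0.04−0.02) = 1.0202.
Risk-neutral probability p = (1.0202 − 0.65)/(1.35 − 0.65) = 0.3702/0.7000 = 0.5289
Terminal stock prices: S_u = 54, S_d = 26
Terminal payoffs (S − K): max(9, 0) = 9, max(-19, 0) = 0
Node 0 (S = 40): V_0 = e^(−0.04)·[0.5289·9.0000 + 0.4711·0.0000] = 4.5731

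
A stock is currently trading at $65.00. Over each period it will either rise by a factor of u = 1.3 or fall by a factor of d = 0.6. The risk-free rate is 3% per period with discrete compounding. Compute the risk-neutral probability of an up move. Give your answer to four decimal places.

p = 0.6143

Risk-neutral probability p = (1 + 0.03 − 0.6)/(1.3 − 0.6) = 0.4300/0.7000 = 0.6143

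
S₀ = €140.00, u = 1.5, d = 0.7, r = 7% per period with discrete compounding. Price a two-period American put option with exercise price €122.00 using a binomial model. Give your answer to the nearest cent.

Risk-neutral probability p = (1 + 0.07 − 0.7)/(1.5 − 0.7) = 0.3700/0.8000 = 0.4625
Terminal stock prices: S_uu = 315, S_ud = 147, S_dd = 68.6
Terminal payoffs (K − S): max(-193, 0) = 0, max(-25, 0) = 0, max(53.4, 0) = 53.4
Node u (S = 210): continuation = 1/1.07·[0.4625·0.0000 + 0.5375·0.0000] = 0.0000; exercise value = 0.0000 ≤ continuation, so V_u = 0.0000
Node d (S = 98): continuation = 1/1.07·[0.4625·0.0000 + 0.5375·53.4000] = 26.8248; exercise value = 24.0000 ≤ continuation, so V_d = 26.8248
Node 0 (S = 140): continuation = 1/1.07·[0.4625·0.0000 + 0.5375·26.8248] = 13.4751; exercise value = 0.0000 ≤ continuation, so V_0 = 13.4751

€13.48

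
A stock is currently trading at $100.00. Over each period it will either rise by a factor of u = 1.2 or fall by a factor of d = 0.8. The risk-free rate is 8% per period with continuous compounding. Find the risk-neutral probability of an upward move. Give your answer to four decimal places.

Risk-neutral probability p = (e^0.08 − 0.8)/(1.2 − 0.8) = 0.2833/0.4000 = 0.7082

p = 0.7082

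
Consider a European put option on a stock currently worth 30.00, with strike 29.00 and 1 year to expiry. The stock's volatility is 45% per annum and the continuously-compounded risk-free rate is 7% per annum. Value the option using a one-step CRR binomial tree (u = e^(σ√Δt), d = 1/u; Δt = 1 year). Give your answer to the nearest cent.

4.90

CRR parameters: u = e^(σ√Δt) = e^(0.45·√1) = 1.5683, d = 1/u = 0.6376
Per-period rate: rΔt = 0.07·1 = 0.07, so R = e^0.07 = 1.0725
Risk-neutral probability p = (e^0.07 − 0.6376)/(1.5683 − 0.6376) = 0.4349/0.9307 = 0.4673
Terminal stock prices: S_u = 47.05, S_d = 19.13
Terminal payoffs (K − S): max(-18.05, 0) = 0, max(9.871, 0) = 9.871
Node 0 (S = 30): V_0 = e^(−0.07)·[0.4673·0.0000 + 0.5327·9.8712] = 4.9031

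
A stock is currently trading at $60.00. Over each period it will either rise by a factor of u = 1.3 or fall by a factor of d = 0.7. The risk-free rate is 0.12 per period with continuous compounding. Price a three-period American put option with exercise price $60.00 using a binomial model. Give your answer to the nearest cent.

$5.48

Risk-neutral probability p = (e^0.12 − 0.7)/(1.3 − 0.7) = 0.4275/0.6000 = 0.7125
Terminal stock prices: S_uuu = 131.8, S_uud = 70.98, S_udd = 38.22, S_ddd = 20.58
Terminal payoffs (K − S): max(-71.82, 0) = 0, max(-10.98, 0) = 0, max(21.78, 0) = 21.78, max(39.42, 0) = 39.42
Node uu (S = 101.4): continuation = e^(−0.12)·[0.7125·0.0000 + 0.2875·0.0000] = 0.0000; exercise value = 0.0000 ≤ continuation, so V_uu = 0.0000
Node ud (S = 54.6): continuation = e^(−0.12)·[0.7125·0.0000 + 0.2875·21.7800] = 5.5538; exercise value = 5.4000 ≤ continuation, so V_ud = 5.5538
Node dd (S = 29.4): continuation = e^(−0.12)·[0.7125·21.7800 + 0.2875·39.4200] = 23.8152; exercise value = 30.6000 > continuation, so V_dd = 30.6000 (exercise)
Node u (S = 78): continuation = e^(−0.12)·[0.7125·0.0000 + 0.2875·5.5538] = 1.4162; exercise value = 0.0000 ≤ continuation, so V_u = 1.4162
Node d (S = 42): continuation = e^(−0.12)·[0.7125·5.5538 + 0.2875·30.6000] = 11.3124; exercise value = 18.0000 > continuation, so V_d = 18.0000 (exercise)
Node 0 (S = 60): continuation = e^(−0.12)·[0.7125·1.4162 + 0.2875·18.0000] = 5.4848; exercise value = 0.0000 ≤ continuation, so V_0 = 5.4848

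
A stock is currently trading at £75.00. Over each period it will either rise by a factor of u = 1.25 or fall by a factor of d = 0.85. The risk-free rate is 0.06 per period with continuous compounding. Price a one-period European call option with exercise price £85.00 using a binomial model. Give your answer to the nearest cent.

Risk-neutral probability p = (e^0.06 − 0.85)/(1.25 − 0.85) = 0.2118/0.4000 = 0.5296
Terminal stock prices: S_u = 93.75, S_d = 63.75
Terminal payoffs (S − K): max(8.75, 0) = 8.75, max(-21.25, 0) = 0
Node 0 (S = 75): V_0 = e^(−0.06)·[0.5296·8.7500 + 0.4704·0.0000] = 4.3641

£4.36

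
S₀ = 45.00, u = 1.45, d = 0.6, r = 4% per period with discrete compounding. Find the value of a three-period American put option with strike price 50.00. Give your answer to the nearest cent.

13.51

Risk-neutral probability p = (1 + 0.04 − 0.6)/(1.45 − 0.6) = 0.4400/0.8500 = 0.5176
Terminal stock prices: S_uuu = 137.2, S_uud = 56.77, S_udd = 23.49, S_ddd = 9.72
Terminal payoffs (K − S): max(-87.19, 0) = 0, max(-6.767, 0) = 0, max(26.51, 0) = 26.51, max(40.28, 0) = 40.28
Node uu (S = 94.61): continuation = 1/1.04·[0.5176·0.0000 + 0.4824·0.0000] = 0.0000; exercise value = 0.0000 ≤ continuation, so V_uu = 0.0000
Node ud (S = 39.15): continuation = 1/1.04·[0.5176·0.0000 + 0.4824·26.5100] = 12.2954; exercise value = 10.8500 ≤ continuation, so V_ud = 12.2954
Node dd (S = 16.2): continuation = 1/1.04·[0.5176·26.5100 + 0.4824·40.2800] = 31.8769; exercise value = 33.8000 > continuation, so V_dd = 33.8000 (exercise)
Node u (S = 65.25): continuation = 1/1.04·[0.5176·0.0000 + 0.4824·12.2954] = 5.7026; exercise value = 0.0000 ≤ continuation, so V_u = 5.7026
Node d (S = 27): continuation = 1/1.04·[0.5176·12.2954 + 0.4824·33.8000] = 21.7963; exercise value = 23.0000 > continuation, so V_d = 23.0000 (exercise)
Node 0 (S = 45): continuation = 1/1.04·[0.5176·5.7026 + 0.4824·23.0000] = 13.5058; exercise value = 5.0000 ≤ continuation, so V_0 = 13.5058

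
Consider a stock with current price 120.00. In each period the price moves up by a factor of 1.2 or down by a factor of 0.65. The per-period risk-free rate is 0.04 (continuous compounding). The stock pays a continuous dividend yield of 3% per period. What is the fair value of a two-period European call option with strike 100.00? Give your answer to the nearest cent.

28.80

Per-period risk-free factor R = e^0.04 = 1.0408; dividend-adjusted growth = e^(0.04−0.03) = 1.0101.
Risk-neutral probability p = (1.0101 − 0.65)/(1.2 − 0.65) = 0.3601/0.5500 = 0.6546
Terminal stock prices: S_uu = 172.8, S_ud = 93.6, S_dd = 50.7
Terminal payoffs (S − K): max(72.8, 0) = 72.8, max(-6.4, 0) = 0, max(-49.3, 0) = 0
Node u (S = 144): V_u = e^(−0.04)·[0.6546·72.8000 + 0.3454·0.0000] = 45.7889
Node d (S = 78): V_d = e^(−0.04)·[0.6546·0.0000 + 0.3454·0.0000] = 0.0000
Node 0 (S = 120): V_0 = e^(−0.04)·[0.6546·45.7889 + 0.3454·0.0000] = 28.7997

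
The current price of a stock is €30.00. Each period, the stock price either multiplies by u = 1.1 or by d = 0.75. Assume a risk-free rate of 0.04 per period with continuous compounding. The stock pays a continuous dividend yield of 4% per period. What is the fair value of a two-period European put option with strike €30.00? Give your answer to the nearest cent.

€2.97

Per-period risk-free factor R = e^0.04 = 1.0408; dividend-adjusted growth = e^(0.04−0.04) = 1.0000.
Risk-neutral probability p = (1.0000 − 0.75)/(1.1 − 0.75) = 0.2500/0.3500 = 0.7143
Terminal stock prices: S_uu = 36.3, S_ud = 24.75, S_dd = 16.88
Terminal payoffs (K − S): max(-6.3, 0) = 0, max(5.25, 0) = 5.25, max(13.12, 0) = 13.12
Node u (S = 33): V_u = e^(−0.04)·[0.7143·0.0000 + 0.2857·5.2500] = 1.4412
Node d (S = 22.5): V_d = e^(−0.04)·[0.7143·5.2500 + 0.2857·13.1250] = 7.2059
Node 0 (S = 30): V_0 = e^(−0.04)·[0.7143·1.4412 + 0.2857·7.2059] = 2.9672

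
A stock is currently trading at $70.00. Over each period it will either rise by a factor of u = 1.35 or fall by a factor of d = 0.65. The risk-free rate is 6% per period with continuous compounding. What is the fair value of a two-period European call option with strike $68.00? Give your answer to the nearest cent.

$18.29

Risk-neutral probability p = (e^0.06 − 0.65)/(1.35 − 0.65) = 0.4118/0.7000 = 0.5883
Terminal stock prices: S_uu = 127.6, S_ud = 61.43, S_dd = 29.58
Terminal payoffs (S − K): max(59.58, 0) = 59.58, max(-6.575, 0) = 0, max(-38.42, 0) = 0
Node u (S = 94.5): V_u = e^(−0.06)·[0.5883·59.5750 + 0.4117·0.0000] = 33.0091
Node d (S = 45.5): V_d = e^(−0.06)·[0.5883·0.0000 + 0.4117·0.0000] = 0.0000
Node 0 (S = 70): V_0 = e^(−0.06)·[0.5883·33.0091 + 0.4117·0.0000] = 18.2895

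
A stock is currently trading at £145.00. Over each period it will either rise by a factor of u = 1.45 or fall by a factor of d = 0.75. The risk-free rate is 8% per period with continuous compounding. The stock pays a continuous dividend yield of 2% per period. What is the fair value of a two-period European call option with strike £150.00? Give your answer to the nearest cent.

Per-period risk-free factor R = e^0.08 = 1.0833; dividend-adjusted growth = e^(0.08−0.02) = 1.0618.
Risk-neutral probability p = (1.0618 − 0.75)/(1.45 − 0.75) = 0.3118/0.7000 = 0.4455
Terminal stock prices: S_uu = 304.9, S_ud = 157.7, S_dd = 81.56
Terminal payoffs (S − K): max(154.9, 0) = 154.9, max(7.688, 0) = 7.688, max(-68.44, 0) = 0
Node u (S = 210.2): V_u = e^(−0.08)·[0.4455·154.8625 + 0.5545·7.6875] = 67.6193
Node d (S = 108.8): V_d = e^(−0.08)·[0.4455·7.6875 + 0.5545·0.0000] = 3.1613
Node 0 (S = 145): V_0 = e^(−0.08)·[0.4455·67.6193 + 0.5545·3.1613] = 29.4254

£29.43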